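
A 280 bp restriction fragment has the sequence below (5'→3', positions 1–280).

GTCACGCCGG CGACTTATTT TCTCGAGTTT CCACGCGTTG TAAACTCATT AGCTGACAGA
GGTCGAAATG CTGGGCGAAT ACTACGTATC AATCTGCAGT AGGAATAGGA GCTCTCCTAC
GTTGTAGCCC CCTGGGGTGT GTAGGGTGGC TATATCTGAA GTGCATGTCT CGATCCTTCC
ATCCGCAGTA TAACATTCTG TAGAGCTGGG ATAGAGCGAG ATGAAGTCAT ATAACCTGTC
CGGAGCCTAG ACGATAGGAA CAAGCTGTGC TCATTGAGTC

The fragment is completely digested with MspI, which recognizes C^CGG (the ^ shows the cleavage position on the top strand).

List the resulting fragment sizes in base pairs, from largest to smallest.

MspI sites (CCGG) start at positions 7, 240.
MspI cuts after the first base of each site, so after positions 7, 240.
Linear molecule, 2 cuts → 3 fragments:
  1–7 → 7 bp
  8–240 → 233 bp
  241–280 → 40 bp
Sorted largest to smallest: 233, 40, 7 bp.

233, 40, 7 bp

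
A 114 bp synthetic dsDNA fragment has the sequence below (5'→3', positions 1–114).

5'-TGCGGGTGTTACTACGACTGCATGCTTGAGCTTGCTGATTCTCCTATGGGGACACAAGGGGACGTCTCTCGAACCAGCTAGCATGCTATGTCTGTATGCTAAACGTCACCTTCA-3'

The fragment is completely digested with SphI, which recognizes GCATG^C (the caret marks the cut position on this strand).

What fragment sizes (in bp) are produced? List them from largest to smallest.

SphI sites (GCATGC) start at positions 20, 81.
SphI cuts after base 5 of each site (before the last base), so after positions 24, 85.
Linear molecule, 2 cuts → 3 fragments:
  1–24 → 24 bp
  25–85 → 61 bp
  86–114 → 29 bp
Sorted largest to smallest: 61, 29, 24 bp.

61, 29, 24 bp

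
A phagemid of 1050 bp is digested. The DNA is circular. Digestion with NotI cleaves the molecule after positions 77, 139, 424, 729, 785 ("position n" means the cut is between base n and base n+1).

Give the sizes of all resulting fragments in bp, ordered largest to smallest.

342, 305, 285, 62, 56 bp

Circular molecule, 5 cuts → 5 fragments:
  139 − 77 = 62 bp
  424 − 139 = 285 bp
  729 − 424 = 305 bp
  785 − 729 = 56 bp
  wrap: 1050 − 785 + 77 = 342 bp
Sorted largest to smallest: 342, 305, 285, 62, 56 bp.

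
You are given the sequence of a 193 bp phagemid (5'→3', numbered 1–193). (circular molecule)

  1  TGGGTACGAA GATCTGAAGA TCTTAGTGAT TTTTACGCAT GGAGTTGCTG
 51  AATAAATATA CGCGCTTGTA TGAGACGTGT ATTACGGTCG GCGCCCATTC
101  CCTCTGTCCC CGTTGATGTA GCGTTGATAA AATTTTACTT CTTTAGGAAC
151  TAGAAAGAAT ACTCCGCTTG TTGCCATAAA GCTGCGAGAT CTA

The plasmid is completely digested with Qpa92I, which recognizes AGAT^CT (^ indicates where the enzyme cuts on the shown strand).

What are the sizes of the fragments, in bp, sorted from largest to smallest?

Qpa92I sites (AGATCT) start at positions 10, 18, 187.
Qpa92I cuts after base 4 of each site, so after positions 13, 21, 190.
Circular molecule, 3 cuts → 3 fragments:
  14–21 → 8 bp
  22–190 → 169 bp
  191–193 then 1–13 → 3 + 13 = 16 bp
Sorted largest to smallest: 169, 16, 8 bp.

169, 16, 8 bp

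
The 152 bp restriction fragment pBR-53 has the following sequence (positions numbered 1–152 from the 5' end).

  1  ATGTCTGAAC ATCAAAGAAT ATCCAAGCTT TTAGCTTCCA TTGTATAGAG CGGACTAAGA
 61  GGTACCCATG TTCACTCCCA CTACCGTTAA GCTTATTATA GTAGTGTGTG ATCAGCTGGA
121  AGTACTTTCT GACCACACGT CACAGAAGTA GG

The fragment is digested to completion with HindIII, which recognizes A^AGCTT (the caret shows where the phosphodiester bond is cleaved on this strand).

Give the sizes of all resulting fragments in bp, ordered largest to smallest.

64, 63, 25 bp

HindIII sites (AAGCTT) start at positions 25, 89.
HindIII cuts after the first base of each site, so after positions 25, 89.
Linear molecule, 2 cuts → 3 fragments:
  1–25 → 25 bp
  26–89 → 64 bp
  90–152 → 63 bp
Sorted largest to smallest: 64, 63, 25 bp.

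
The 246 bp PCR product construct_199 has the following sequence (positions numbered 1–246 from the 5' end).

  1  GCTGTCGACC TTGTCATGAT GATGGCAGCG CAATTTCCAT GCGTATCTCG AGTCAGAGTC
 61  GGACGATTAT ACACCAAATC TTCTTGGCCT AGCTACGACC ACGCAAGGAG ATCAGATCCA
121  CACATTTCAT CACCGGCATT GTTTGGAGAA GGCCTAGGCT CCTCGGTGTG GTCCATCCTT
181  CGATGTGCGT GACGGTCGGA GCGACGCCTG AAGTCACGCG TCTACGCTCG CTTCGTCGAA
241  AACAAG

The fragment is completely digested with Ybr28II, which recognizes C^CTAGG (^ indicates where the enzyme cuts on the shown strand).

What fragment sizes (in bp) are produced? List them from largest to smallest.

153, 93 bp

The Ybr28II site (CCTAGG) starts at position 153.
Ybr28II cuts after the first base of each site, so after position 153.
Linear molecule, 1 cut → 2 fragments:
  1–153 → 153 bp
  154–246 → 93 bp
Sorted largest to smallest: 153, 93 bp.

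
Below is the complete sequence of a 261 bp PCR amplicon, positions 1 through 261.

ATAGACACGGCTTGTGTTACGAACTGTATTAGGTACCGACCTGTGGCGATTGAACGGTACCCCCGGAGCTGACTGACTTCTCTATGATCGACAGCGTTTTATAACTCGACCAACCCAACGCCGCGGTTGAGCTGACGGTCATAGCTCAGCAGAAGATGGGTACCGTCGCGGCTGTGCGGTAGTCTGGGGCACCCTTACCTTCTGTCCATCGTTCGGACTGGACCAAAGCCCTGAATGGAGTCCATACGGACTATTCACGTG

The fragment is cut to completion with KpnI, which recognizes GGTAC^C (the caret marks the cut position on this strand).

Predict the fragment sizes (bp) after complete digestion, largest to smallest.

103, 98, 36, 24 bp

KpnI sites (GGTACC) start at positions 32, 56, 159.
KpnI cuts after base 5 of each site (before the last base), so after positions 36, 60, 163.
Linear molecule, 3 cuts → 4 fragments:
  1–36 → 36 bp
  37–60 → 24 bp
  61–163 → 103 bp
  164–261 → 98 bp
Sorted largest to smallest: 103, 98, 36, 24 bp.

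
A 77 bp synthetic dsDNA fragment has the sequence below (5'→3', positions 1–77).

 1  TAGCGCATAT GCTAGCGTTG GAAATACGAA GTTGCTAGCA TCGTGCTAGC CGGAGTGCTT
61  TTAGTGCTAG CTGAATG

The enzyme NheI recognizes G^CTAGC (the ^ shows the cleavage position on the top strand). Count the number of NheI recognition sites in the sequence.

4

GCTAGC occurs starting at positions 11, 34, 45, 66.
NheI cuts at 4 sites.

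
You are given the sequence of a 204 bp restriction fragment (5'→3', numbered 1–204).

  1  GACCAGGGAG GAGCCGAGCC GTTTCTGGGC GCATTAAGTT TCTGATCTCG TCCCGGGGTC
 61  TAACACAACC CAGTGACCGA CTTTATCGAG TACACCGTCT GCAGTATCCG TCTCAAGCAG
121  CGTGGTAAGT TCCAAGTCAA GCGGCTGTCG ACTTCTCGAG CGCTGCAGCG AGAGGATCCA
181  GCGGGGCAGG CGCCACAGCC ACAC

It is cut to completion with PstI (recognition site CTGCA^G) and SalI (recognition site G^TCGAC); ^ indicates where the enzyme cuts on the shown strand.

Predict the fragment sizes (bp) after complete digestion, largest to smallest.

PstI sites (CTGCAG) start at positions 99, 163.
PstI cuts after base 5 of each site (before the last base), so after positions 103, 167.
The SalI site (GTCGAC) starts at position 147.
SalI cuts after the first base of each site, so after position 147.
Combined cut positions: 103, 147, 167.
Linear molecule, 3 cuts → 4 fragments:
  1–103 → 103 bp
  104–147 → 44 bp
  148–167 → 20 bp
  168–204 → 37 bp
Sorted largest to smallest: 103, 44, 37, 20 bp.

103, 44, 37, 20 bp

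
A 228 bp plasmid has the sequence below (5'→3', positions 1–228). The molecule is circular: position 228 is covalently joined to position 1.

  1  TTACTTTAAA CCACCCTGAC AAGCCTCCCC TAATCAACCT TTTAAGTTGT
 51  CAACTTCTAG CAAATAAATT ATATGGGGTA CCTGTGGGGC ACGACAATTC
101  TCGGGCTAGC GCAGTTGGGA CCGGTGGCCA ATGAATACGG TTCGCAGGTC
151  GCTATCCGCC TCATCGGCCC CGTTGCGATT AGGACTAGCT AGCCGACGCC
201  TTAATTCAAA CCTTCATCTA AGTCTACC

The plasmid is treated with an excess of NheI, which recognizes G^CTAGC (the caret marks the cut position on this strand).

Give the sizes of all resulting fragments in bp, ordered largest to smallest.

145, 83 bp

NheI sites (GCTAGC) start at positions 105, 188.
NheI cuts after the first base of each site, so after positions 105, 188.
Circular molecule, 2 cuts → 2 fragments:
  106–188 → 83 bp
  189–228 then 1–105 → 40 + 105 = 145 bp
Sorted largest to smallest: 145, 83 bp.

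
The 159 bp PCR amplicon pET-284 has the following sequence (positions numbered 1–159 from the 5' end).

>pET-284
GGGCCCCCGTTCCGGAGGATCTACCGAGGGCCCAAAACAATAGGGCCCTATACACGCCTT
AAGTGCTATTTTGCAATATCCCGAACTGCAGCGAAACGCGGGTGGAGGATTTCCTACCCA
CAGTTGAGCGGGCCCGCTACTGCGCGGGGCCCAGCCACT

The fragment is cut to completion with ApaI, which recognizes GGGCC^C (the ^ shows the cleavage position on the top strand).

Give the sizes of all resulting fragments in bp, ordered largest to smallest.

ApaI sites (GGGCCC) start at positions 1, 28, 43, 130, 147.
ApaI cuts after base 5 of each site (before the last base), so after positions 5, 32, 47, 134, 151.
Linear molecule, 5 cuts → 6 fragments:
  1–5 → 5 bp
  6–32 → 27 bp
  33–47 → 15 bp
  48–134 → 87 bp
  135–151 → 17 bp
  152–159 → 8 bp
Sorted largest to smallest: 87, 27, 17, 15, 8, 5 bp.

87, 27, 17, 15, 8, 5 bp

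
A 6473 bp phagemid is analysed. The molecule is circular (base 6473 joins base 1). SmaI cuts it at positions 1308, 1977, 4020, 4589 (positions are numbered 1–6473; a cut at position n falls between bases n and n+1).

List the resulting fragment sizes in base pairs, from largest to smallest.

3192, 2043, 669, 569 bp

Circular molecule, 4 cuts → 4 fragments:
  1977 − 1308 = 669 bp
  4020 − 1977 = 2043 bp
  4589 − 4020 = 569 bp
  wrap: 6473 − 4589 + 1308 = 3192 bp
Sorted largest to smallest: 3192, 2043, 669, 569 bp.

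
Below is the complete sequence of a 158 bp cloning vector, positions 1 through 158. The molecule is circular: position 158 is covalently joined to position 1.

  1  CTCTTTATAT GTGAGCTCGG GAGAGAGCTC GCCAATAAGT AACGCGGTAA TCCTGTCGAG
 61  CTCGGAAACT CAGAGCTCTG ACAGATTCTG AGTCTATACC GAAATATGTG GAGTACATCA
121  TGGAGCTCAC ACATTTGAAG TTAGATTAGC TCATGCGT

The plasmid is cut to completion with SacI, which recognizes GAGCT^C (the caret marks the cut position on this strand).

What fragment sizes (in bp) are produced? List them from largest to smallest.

50, 48, 33, 15, 12 bp

SacI sites (GAGCTC) start at positions 13, 25, 58, 73, 123.
SacI cuts after base 5 of each site (before the last base), so after positions 17, 29, 62, 77, 127.
Circular molecule, 5 cuts → 5 fragments:
  18–29 → 12 bp
  30–62 → 33 bp
  63–77 → 15 bp
  78–127 → 50 bp
  128–158 then 1–17 → 31 + 17 = 48 bp
Sorted largest to smallest: 50, 48, 33, 15, 12 bp.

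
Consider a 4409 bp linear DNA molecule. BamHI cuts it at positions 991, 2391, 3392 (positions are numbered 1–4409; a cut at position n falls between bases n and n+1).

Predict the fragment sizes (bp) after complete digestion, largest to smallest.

1400, 1017, 1001, 991 bp

Linear molecule, 3 cuts → 4 fragments:
  991 − 0 = 991 bp
  2391 − 991 = 1400 bp
  3392 − 2391 = 1001 bp
  4409 − 3392 = 1017 bp
Sorted largest to smallest: 1400, 1017, 1001, 991 bp.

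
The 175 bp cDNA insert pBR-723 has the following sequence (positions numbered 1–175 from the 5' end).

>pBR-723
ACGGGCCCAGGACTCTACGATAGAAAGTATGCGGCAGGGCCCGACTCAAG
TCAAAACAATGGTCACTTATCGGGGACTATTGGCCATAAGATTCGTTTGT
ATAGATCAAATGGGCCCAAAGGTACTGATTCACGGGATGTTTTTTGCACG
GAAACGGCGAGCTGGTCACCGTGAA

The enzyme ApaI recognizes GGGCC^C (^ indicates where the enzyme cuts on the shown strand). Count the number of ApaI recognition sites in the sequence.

3

GGGCCC occurs starting at positions 3, 37, 112.
ApaI cuts at 3 sites.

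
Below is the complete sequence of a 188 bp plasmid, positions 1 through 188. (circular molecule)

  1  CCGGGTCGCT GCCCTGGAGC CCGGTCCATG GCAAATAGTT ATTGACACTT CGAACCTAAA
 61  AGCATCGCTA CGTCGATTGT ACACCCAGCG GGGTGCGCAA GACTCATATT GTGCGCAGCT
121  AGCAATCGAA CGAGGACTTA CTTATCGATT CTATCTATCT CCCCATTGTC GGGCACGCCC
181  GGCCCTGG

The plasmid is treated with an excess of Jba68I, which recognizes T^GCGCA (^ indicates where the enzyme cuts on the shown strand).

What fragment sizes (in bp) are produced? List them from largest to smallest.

Jba68I sites (TGCGCA) start at positions 94, 112.
Jba68I cuts after the first base of each site, so after positions 94, 112.
Circular molecule, 2 cuts → 2 fragments:
  95–112 → 18 bp
  113–188 then 1–94 → 76 + 94 = 170 bp
Sorted largest to smallest: 170, 18 bp.

170, 18 bp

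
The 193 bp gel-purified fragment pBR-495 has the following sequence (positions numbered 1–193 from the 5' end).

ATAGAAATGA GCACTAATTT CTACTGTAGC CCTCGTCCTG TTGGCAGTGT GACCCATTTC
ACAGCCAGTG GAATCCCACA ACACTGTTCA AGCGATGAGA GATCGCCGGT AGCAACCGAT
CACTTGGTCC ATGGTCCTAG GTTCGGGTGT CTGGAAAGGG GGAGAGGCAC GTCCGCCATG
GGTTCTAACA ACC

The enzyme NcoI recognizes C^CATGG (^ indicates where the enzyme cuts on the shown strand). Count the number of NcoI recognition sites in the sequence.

2

CCATGG occurs starting at positions 129, 176.
NcoI cuts at 2 sites.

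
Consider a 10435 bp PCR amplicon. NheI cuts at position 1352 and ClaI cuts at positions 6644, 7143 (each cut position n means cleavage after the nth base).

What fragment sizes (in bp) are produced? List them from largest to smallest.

5292, 3292, 1352, 499 bp

Combined cut positions (sorted): 1352, 6644, 7143.
Linear molecule, 3 cuts → 4 fragments:
  1352 − 0 = 1352 bp
  6644 − 1352 = 5292 bp
  7143 − 6644 = 499 bp
  10435 − 7143 = 3292 bp
Sorted largest to smallest: 5292, 3292, 1352, 499 bp.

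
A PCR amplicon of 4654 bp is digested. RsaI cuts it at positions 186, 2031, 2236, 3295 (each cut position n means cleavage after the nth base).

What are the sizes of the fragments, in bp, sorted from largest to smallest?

1845, 1359, 1059, 205, 186 bp

Linear molecule, 4 cuts → 5 fragments:
  186 − 0 = 186 bp
  2031 − 186 = 1845 bp
  2236 − 2031 = 205 bp
  3295 − 2236 = 1059 bp
  4654 − 3295 = 1359 bp
Sorted largest to smallest: 1845, 1359, 1059, 205, 186 bp.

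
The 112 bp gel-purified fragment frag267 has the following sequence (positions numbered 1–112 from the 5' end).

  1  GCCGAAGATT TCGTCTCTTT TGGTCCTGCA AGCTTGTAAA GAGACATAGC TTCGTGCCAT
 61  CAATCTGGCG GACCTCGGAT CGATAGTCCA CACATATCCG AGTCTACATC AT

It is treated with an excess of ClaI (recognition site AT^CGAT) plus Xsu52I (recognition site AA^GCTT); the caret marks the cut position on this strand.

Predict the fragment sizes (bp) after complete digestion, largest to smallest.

The ClaI site (ATCGAT) starts at position 79.
ClaI cuts after base 2 of each site, so after position 80.
The Xsu52I site (AAGCTT) starts at position 30.
Xsu52I cuts after base 2 of each site, so after position 31.
Combined cut positions: 31, 80.
Linear molecule, 2 cuts → 3 fragments:
  1–31 → 31 bp
  32–80 → 49 bp
  81–112 → 32 bp
Sorted largest to smallest: 49, 32, 31 bp.

49, 32, 31 bp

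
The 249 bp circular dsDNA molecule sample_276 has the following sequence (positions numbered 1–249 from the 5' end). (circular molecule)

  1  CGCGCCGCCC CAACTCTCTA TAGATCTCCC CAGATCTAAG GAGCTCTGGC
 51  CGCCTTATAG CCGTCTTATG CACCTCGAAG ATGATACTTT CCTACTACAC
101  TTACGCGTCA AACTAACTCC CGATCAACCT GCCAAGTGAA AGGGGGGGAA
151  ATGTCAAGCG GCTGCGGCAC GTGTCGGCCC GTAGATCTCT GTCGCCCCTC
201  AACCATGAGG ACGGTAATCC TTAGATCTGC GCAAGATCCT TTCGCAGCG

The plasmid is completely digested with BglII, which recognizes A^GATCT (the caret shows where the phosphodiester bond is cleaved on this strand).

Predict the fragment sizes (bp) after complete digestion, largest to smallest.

BglII sites (AGATCT) start at positions 22, 32, 183, 223.
BglII cuts after the first base of each site, so after positions 22, 32, 183, 223.
Circular molecule, 4 cuts → 4 fragments:
  23–32 → 10 bp
  33–183 → 151 bp
  184–223 → 40 bp
  224–249 then 1–22 → 26 + 22 = 48 bp
Sorted largest to smallest: 151, 48, 40, 10 bp.

151, 48, 40, 10 bp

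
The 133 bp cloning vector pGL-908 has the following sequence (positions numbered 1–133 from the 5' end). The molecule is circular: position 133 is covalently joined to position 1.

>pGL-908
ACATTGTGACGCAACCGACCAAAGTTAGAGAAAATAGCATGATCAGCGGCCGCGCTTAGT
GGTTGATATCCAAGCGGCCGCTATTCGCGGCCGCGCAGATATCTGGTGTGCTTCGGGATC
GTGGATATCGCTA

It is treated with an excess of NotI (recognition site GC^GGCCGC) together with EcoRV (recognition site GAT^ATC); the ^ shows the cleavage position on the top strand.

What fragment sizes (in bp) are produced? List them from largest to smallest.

54, 26, 20, 13, 12, 8 bp

NotI sites (GCGGCCGC) start at positions 46, 74, 87.
NotI cuts after base 2 of each site, so after positions 47, 75, 88.
EcoRV sites (GATATC) start at positions 65, 98, 124.
EcoRV cuts after base 3 of each site, so after positions 67, 100, 126.
Combined cut positions: 47, 67, 75, 88, 100, 126.
Circular molecule, 6 cuts → 6 fragments:
  48–67 → 20 bp
  68–75 → 8 bp
  76–88 → 13 bp
  89–100 → 12 bp
  101–126 → 26 bp
  127–133 then 1–47 → 7 + 47 = 54 bp
Sorted largest to smallest: 54, 26, 20, 13, 12, 8 bp.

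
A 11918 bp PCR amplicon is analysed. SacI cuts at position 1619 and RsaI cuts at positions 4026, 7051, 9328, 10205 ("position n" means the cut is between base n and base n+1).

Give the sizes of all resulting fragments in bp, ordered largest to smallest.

3025, 2407, 2277, 1713, 1619, 877 bp

Combined cut positions (sorted): 1619, 4026, 7051, 9328, 10205.
Linear molecule, 5 cuts → 6 fragments:
  1619 − 0 = 1619 bp
  4026 − 1619 = 2407 bp
  7051 − 4026 = 3025 bp
  9328 − 7051 = 2277 bp
  10205 − 9328 = 877 bp
  11918 − 10205 = 1713 bp
Sorted largest to smallest: 3025, 2407, 2277, 1713, 1619, 877 bp.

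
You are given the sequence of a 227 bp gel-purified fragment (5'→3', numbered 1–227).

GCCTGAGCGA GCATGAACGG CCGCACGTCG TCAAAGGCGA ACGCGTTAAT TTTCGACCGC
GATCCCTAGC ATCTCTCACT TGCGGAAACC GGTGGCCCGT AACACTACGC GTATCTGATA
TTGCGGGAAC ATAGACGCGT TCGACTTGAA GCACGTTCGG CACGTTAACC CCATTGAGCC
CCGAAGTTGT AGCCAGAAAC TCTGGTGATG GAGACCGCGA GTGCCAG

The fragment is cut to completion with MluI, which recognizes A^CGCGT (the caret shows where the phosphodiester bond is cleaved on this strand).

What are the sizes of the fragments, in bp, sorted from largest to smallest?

MluI sites (ACGCGT) start at positions 41, 107, 135.
MluI cuts after the first base of each site, so after positions 41, 107, 135.
Linear molecule, 3 cuts → 4 fragments:
  1–41 → 41 bp
  42–107 → 66 bp
  108–135 → 28 bp
  136–227 → 92 bp
Sorted largest to smallest: 92, 66, 41, 28 bp.

92, 66, 41, 28 bp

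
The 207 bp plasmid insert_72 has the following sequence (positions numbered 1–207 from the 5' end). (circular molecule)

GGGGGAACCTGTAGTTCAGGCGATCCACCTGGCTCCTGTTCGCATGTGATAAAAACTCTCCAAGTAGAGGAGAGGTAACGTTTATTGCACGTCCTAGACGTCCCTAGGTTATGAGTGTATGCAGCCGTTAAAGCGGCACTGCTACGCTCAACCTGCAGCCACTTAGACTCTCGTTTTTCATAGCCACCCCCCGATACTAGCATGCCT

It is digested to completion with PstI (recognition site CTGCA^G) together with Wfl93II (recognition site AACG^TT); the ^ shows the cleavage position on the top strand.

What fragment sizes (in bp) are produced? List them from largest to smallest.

The PstI site (CTGCAG) starts at position 153.
PstI cuts after base 5 of each site (before the last base), so after position 157.
The Wfl93II site (AACGTT) starts at position 77.
Wfl93II cuts after base 4 of each site, so after position 80.
Combined cut positions: 80, 157.
Circular molecule, 2 cuts → 2 fragments:
  81–157 → 77 bp
  158–207 then 1–80 → 50 + 80 = 130 bp
Sorted largest to smallest: 130, 77 bp.

130, 77 bp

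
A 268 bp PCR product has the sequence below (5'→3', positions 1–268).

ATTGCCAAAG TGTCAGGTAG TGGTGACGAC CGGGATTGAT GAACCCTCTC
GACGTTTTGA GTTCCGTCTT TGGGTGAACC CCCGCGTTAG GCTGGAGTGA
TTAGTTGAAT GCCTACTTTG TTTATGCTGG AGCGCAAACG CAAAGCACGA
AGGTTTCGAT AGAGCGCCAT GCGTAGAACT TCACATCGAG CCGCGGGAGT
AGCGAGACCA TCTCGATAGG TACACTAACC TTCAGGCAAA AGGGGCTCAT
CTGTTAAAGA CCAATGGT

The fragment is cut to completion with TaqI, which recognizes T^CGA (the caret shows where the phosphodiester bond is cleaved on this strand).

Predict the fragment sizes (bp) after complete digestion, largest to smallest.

TaqI sites (TCGA) start at positions 49, 156, 186, 213.
TaqI cuts after the first base of each site, so after positions 49, 156, 186, 213.
Linear molecule, 4 cuts → 5 fragments:
  1–49 → 49 bp
  50–156 → 107 bp
  157–186 → 30 bp
  187–213 → 27 bp
  214–268 → 55 bp
Sorted largest to smallest: 107, 55, 49, 30, 27 bp.

107, 55, 49, 30, 27 bp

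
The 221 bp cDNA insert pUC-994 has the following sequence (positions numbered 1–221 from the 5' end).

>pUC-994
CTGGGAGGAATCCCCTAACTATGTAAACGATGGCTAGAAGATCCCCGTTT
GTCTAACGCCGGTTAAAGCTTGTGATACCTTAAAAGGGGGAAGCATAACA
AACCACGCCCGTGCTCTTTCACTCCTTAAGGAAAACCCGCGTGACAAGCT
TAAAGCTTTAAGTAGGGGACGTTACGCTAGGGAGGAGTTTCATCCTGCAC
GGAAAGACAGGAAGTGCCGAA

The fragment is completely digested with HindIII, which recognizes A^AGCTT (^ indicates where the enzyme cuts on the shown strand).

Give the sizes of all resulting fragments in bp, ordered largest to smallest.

HindIII sites (AAGCTT) start at positions 66, 146, 153.
HindIII cuts after the first base of each site, so after positions 66, 146, 153.
Linear molecule, 3 cuts → 4 fragments:
  1–66 → 66 bp
  67–146 → 80 bp
  147–153 → 7 bp
  154–221 → 68 bp
Sorted largest to smallest: 80, 68, 66, 7 bp.

80, 68, 66, 7 bp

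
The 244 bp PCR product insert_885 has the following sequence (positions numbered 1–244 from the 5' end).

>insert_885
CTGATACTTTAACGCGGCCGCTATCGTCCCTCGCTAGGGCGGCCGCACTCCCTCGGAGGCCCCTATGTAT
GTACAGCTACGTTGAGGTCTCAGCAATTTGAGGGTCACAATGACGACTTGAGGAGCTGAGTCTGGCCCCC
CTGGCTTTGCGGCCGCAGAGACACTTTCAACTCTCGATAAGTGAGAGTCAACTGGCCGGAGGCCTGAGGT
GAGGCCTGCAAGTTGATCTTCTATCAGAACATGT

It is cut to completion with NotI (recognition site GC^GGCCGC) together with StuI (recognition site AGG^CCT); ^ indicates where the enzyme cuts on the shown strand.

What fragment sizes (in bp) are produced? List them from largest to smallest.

110, 52, 30, 25, 15, 12 bp

NotI sites (GCGGCCGC) start at positions 14, 39, 149.
NotI cuts after base 2 of each site, so after positions 15, 40, 150.
StuI sites (AGGCCT) start at positions 200, 212.
StuI cuts after base 3 of each site, so after positions 202, 214.
Combined cut positions: 15, 40, 150, 202, 214.
Linear molecule, 5 cuts → 6 fragments:
  1–15 → 15 bp
  16–40 → 25 bp
  41–150 → 110 bp
  151–202 → 52 bp
  203–214 → 12 bp
  215–244 → 30 bp
Sorted largest to smallest: 110, 52, 30, 25, 15, 12 bp.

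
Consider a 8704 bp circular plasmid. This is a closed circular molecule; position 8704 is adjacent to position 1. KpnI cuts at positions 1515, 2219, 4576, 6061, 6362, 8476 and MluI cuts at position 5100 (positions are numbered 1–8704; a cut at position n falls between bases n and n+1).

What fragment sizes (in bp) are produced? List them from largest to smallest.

Combined cut positions (sorted): 1515, 2219, 4576, 5100, 6061, 6362, 8476.
Circular molecule, 7 cuts → 7 fragments:
  2219 − 1515 = 704 bp
  4576 − 2219 = 2357 bp
  5100 − 4576 = 524 bp
  6061 − 5100 = 961 bp
  6362 − 6061 = 301 bp
  8476 − 6362 = 2114 bp
  wrap: 8704 − 8476 + 1515 = 1743 bp
Sorted largest to smallest: 2357, 2114, 1743, 961, 704, 524, 301 bp.

2357, 2114, 1743, 961, 704, 524, 301 bp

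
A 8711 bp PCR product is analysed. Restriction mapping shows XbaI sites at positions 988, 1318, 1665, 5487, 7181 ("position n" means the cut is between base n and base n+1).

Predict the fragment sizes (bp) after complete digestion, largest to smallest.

Linear molecule, 5 cuts → 6 fragments:
  988 − 0 = 988 bp
  1318 − 988 = 330 bp
  1665 − 1318 = 347 bp
  5487 − 1665 = 3822 bp
  7181 − 5487 = 1694 bp
  8711 − 7181 = 1530 bp
Sorted largest to smallest: 3822, 1694, 1530, 988, 347, 330 bp.

3822, 1694, 1530, 988, 347, 330 bp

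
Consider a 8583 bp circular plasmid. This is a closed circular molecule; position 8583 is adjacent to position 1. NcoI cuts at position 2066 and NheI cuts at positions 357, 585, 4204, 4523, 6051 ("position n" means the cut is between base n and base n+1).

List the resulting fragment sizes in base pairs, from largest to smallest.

2889, 2138, 1528, 1481, 319, 228 bp

Combined cut positions (sorted): 357, 585, 2066, 4204, 4523, 6051.
Circular molecule, 6 cuts → 6 fragments:
  585 − 357 = 228 bp
  2066 − 585 = 1481 bp
  4204 − 2066 = 2138 bp
  4523 − 4204 = 319 bp
  6051 − 4523 = 1528 bp
  wrap: 8583 − 6051 + 357 = 2889 bp
Sorted largest to smallest: 2889, 2138, 1528, 1481, 319, 228 bp.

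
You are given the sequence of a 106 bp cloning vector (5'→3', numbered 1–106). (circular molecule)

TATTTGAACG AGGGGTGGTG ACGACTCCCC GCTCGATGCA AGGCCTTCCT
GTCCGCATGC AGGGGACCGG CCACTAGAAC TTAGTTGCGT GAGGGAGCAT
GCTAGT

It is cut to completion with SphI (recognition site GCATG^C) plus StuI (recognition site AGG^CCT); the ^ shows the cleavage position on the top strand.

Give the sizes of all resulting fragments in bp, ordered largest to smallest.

48, 42, 16 bp

SphI sites (GCATGC) start at positions 55, 97.
SphI cuts after base 5 of each site (before the last base), so after positions 59, 101.
The StuI site (AGGCCT) starts at position 41.
StuI cuts after base 3 of each site, so after position 43.
Combined cut positions: 43, 59, 101.
Circular molecule, 3 cuts → 3 fragments:
  44–59 → 16 bp
  60–101 → 42 bp
  102–106 then 1–43 → 5 + 43 = 48 bp
Sorted largest to smallest: 48, 42, 16 bp.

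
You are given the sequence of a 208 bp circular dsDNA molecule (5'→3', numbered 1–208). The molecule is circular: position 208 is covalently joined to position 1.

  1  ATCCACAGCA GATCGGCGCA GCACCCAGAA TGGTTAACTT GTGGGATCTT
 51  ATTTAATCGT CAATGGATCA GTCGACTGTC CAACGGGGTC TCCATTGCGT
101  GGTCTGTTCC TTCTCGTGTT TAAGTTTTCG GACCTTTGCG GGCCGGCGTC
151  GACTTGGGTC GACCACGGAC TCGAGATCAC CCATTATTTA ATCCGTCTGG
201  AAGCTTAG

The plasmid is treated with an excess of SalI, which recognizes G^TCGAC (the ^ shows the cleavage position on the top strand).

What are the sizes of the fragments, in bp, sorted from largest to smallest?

121, 77, 10 bp

SalI sites (GTCGAC) start at positions 71, 148, 158.
SalI cuts after the first base of each site, so after positions 71, 148, 158.
Circular molecule, 3 cuts → 3 fragments:
  72–148 → 77 bp
  149–158 → 10 bp
  159–208 then 1–71 → 50 + 71 = 121 bp
Sorted largest to smallest: 121, 77, 10 bp.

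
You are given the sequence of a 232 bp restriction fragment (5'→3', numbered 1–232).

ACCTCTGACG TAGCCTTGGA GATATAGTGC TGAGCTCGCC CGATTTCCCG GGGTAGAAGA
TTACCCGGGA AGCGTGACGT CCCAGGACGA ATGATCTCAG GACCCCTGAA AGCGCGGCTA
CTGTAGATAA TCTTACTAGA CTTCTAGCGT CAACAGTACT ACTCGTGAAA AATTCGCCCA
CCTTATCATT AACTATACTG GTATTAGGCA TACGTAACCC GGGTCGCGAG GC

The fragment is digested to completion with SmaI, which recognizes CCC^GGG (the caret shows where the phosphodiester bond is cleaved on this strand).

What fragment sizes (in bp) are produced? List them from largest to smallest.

154, 49, 17, 12 bp

SmaI sites (CCCGGG) start at positions 47, 64, 218.
SmaI cuts after base 3 of each site, so after positions 49, 66, 220.
Linear molecule, 3 cuts → 4 fragments:
  1–49 → 49 bp
  50–66 → 17 bp
  67–220 → 154 bp
  221–232 → 12 bp
Sorted largest to smallest: 154, 49, 17, 12 bp.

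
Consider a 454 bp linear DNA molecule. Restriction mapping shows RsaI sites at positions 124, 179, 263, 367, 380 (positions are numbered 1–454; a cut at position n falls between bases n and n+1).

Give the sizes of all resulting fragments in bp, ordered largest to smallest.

124, 104, 84, 74, 55, 13 bp

Linear molecule, 5 cuts → 6 fragments:
  124 − 0 = 124 bp
  179 − 124 = 55 bp
  263 − 179 = 84 bp
  367 − 263 = 104 bp
  380 − 367 = 13 bp
  454 − 380 = 74 bp
Sorted largest to smallest: 124, 104, 84, 74, 55, 13 bp.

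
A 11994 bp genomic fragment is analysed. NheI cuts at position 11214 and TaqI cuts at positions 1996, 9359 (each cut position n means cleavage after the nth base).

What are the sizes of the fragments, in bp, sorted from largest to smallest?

Combined cut positions (sorted): 1996, 9359, 11214.
Linear molecule, 3 cuts → 4 fragments:
  1996 − 0 = 1996 bp
  9359 − 1996 = 7363 bp
  11214 − 9359 = 1855 bp
  11994 − 11214 = 780 bp
Sorted largest to smallest: 7363, 1996, 1855, 780 bp.

7363, 1996, 1855, 780 bp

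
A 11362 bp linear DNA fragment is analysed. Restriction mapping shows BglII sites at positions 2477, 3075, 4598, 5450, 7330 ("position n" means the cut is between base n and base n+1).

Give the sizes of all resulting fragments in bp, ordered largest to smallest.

4032, 2477, 1880, 1523, 852, 598 bp

Linear molecule, 5 cuts → 6 fragments:
  2477 − 0 = 2477 bp
  3075 − 2477 = 598 bp
  4598 − 3075 = 1523 bp
  5450 − 4598 = 852 bp
  7330 − 5450 = 1880 bp
  11362 − 7330 = 4032 bp
Sorted largest to smallest: 4032, 2477, 1880, 1523, 852, 598 bp.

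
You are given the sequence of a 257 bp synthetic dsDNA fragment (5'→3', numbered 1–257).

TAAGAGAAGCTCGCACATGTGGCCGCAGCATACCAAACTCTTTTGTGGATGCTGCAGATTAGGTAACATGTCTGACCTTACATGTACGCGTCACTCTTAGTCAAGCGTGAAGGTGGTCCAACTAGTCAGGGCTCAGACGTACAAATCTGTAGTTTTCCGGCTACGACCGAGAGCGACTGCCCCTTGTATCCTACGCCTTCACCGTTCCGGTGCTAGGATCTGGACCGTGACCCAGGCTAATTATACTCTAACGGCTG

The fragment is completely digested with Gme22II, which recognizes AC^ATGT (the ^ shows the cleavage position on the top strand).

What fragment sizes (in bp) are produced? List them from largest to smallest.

176, 51, 16, 14 bp

Gme22II sites (ACATGT) start at positions 15, 66, 80.
Gme22II cuts after base 2 of each site, so after positions 16, 67, 81.
Linear molecule, 3 cuts → 4 fragments:
  1–16 → 16 bp
  17–67 → 51 bp
  68–81 → 14 bp
  82–257 → 176 bp
Sorted largest to smallest: 176, 51, 16, 14 bp.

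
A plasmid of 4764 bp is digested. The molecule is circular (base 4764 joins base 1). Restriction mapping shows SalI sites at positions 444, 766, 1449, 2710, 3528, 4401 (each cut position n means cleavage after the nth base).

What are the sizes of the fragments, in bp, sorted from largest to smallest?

Circular molecule, 6 cuts → 6 fragments:
  766 − 444 = 322 bp
  1449 − 766 = 683 bp
  2710 − 1449 = 1261 bp
  3528 − 2710 = 818 bp
  4401 − 3528 = 873 bp
  wrap: 4764 − 4401 + 444 = 807 bp
Sorted largest to smallest: 1261, 873, 818, 807, 683, 322 bp.

1261, 873, 818, 807, 683, 322 bp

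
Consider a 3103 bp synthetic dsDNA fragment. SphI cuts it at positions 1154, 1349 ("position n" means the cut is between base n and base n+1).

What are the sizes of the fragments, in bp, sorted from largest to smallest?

Linear molecule, 2 cuts → 3 fragments:
  1154 − 0 = 1154 bp
  1349 − 1154 = 195 bp
  3103 − 1349 = 1754 bp
Sorted largest to smallest: 1754, 1154, 195 bp.

1754, 1154, 195 bp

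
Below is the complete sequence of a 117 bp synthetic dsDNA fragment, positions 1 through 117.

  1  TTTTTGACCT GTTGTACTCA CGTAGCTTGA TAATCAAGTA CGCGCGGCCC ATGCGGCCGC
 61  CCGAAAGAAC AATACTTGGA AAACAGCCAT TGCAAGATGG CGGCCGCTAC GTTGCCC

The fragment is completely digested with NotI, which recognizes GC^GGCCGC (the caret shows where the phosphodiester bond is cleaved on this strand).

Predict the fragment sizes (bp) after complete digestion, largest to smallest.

54, 47, 16 bp

NotI sites (GCGGCCGC) start at positions 53, 100.
NotI cuts after base 2 of each site, so after positions 54, 101.
Linear molecule, 2 cuts → 3 fragments:
  1–54 → 54 bp
  55–101 → 47 bp
  102–117 → 16 bp
Sorted largest to smallest: 54, 47, 16 bp.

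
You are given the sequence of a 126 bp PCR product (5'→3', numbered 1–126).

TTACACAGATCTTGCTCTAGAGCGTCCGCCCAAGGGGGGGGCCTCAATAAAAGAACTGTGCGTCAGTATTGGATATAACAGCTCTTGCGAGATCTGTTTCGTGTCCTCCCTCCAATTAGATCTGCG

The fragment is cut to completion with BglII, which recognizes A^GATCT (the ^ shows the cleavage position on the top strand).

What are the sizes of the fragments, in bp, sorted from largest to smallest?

83, 28, 8, 7 bp

BglII sites (AGATCT) start at positions 7, 90, 118.
BglII cuts after the first base of each site, so after positions 7, 90, 118.
Linear molecule, 3 cuts → 4 fragments:
  1–7 → 7 bp
  8–90 → 83 bp
  91–118 → 28 bp
  119–126 → 8 bp
Sorted largest to smallest: 83, 28, 8, 7 bp.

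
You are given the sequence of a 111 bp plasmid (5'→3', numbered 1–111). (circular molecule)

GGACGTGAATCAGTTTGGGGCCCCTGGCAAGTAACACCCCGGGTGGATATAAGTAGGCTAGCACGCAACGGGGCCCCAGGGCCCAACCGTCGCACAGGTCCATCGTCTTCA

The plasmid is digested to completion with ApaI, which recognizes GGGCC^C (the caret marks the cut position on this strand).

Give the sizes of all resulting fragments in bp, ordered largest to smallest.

ApaI sites (GGGCCC) start at positions 18, 71, 79.
ApaI cuts after base 5 of each site (before the last base), so after positions 22, 75, 83.
Circular molecule, 3 cuts → 3 fragments:
  23–75 → 53 bp
  76–83 → 8 bp
  84–111 then 1–22 → 28 + 22 = 50 bp
Sorted largest to smallest: 53, 50, 8 bp.

53, 50, 8 bp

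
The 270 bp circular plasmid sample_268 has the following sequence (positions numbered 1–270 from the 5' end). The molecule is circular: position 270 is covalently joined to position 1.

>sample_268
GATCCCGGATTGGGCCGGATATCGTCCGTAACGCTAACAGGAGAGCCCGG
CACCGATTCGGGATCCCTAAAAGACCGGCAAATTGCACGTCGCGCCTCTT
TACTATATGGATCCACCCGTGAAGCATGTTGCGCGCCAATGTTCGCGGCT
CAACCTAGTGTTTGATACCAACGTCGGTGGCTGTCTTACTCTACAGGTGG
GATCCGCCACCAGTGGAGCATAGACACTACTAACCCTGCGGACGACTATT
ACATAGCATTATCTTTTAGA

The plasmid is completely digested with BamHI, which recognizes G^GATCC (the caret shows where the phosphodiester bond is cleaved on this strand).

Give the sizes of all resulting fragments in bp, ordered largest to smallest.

BamHI sites (GGATCC) start at positions 61, 109, 200.
BamHI cuts after the first base of each site, so after positions 61, 109, 200.
Circular molecule, 3 cuts → 3 fragments:
  62–109 → 48 bp
  110–200 → 91 bp
  201–270 then 1–61 → 70 + 61 = 131 bp
Sorted largest to smallest: 131, 91, 48 bp.

131, 91, 48 bp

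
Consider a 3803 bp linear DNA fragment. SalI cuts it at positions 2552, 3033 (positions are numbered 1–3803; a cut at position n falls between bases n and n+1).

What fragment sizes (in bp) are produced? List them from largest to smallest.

Linear molecule, 2 cuts → 3 fragments:
  2552 − 0 = 2552 bp
  3033 − 2552 = 481 bp
  3803 − 3033 = 770 bp
Sorted largest to smallest: 2552, 770, 481 bp.

2552, 770, 481 bp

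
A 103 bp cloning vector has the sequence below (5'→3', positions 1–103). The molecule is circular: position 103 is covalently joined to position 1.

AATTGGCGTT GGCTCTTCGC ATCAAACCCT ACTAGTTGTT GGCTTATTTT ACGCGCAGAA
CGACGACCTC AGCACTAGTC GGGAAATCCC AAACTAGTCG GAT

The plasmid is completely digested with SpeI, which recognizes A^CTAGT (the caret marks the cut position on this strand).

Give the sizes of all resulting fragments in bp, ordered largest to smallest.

43, 41, 19 bp

SpeI sites (ACTAGT) start at positions 31, 74, 93.
SpeI cuts after the first base of each site, so after positions 31, 74, 93.
Circular molecule, 3 cuts → 3 fragments:
  32–74 → 43 bp
  75–93 → 19 bp
  94–103 then 1–31 → 10 + 31 = 41 bp
Sorted largest to smallest: 43, 41, 19 bp.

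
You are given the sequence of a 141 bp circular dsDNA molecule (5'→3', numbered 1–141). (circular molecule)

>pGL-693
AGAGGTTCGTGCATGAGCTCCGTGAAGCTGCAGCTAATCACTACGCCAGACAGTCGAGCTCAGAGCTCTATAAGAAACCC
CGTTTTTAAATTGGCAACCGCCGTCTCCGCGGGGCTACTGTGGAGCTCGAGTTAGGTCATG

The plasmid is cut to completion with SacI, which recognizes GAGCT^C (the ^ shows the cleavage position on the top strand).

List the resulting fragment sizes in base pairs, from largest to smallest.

60, 41, 33, 7 bp

SacI sites (GAGCTC) start at positions 15, 56, 63, 123.
SacI cuts after base 5 of each site (before the last base), so after positions 19, 60, 67, 127.
Circular molecule, 4 cuts → 4 fragments:
  20–60 → 41 bp
  61–67 → 7 bp
  68–127 → 60 bp
  128–141 then 1–19 → 14 + 19 = 33 bp
Sorted largest to smallest: 60, 41, 33, 7 bp.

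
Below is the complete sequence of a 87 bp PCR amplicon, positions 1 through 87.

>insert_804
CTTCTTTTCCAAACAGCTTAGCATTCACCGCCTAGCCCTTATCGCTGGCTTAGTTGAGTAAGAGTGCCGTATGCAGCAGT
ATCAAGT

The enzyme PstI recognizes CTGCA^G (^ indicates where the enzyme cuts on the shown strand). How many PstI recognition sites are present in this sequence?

0

No occurrence of CTGCAG is present in the sequence.
PstI does not cut: 0 sites.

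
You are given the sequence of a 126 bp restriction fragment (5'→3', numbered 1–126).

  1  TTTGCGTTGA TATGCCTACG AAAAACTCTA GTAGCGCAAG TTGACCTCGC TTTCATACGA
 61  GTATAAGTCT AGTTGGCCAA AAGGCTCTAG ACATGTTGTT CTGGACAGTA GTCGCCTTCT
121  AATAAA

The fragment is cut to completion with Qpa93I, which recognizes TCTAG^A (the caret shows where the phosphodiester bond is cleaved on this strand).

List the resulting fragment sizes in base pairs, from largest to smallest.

The Qpa93I site (TCTAGA) starts at position 86.
Qpa93I cuts after base 5 of each site (before the last base), so after position 90.
Linear molecule, 1 cut → 2 fragments:
  1–90 → 90 bp
  91–126 → 36 bp
Sorted largest to smallest: 90, 36 bp.

90, 36 bp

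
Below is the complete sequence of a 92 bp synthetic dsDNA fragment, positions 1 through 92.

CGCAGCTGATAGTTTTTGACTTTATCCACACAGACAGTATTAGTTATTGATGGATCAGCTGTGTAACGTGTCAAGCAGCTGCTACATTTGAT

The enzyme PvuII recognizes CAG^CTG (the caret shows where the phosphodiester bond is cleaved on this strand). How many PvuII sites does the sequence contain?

3

CAGCTG occurs starting at positions 3, 56, 76.
PvuII cuts at 3 sites.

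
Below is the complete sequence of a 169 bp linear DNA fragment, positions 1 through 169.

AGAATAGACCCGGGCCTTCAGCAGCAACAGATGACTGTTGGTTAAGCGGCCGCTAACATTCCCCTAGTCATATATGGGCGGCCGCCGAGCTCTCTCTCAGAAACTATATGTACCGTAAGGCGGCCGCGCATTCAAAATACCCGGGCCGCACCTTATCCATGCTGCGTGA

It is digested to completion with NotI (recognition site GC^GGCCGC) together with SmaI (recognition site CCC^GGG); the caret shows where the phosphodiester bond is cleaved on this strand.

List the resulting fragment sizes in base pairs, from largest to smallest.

NotI sites (GCGGCCGC) start at positions 46, 78, 120.
NotI cuts after base 2 of each site, so after positions 47, 79, 121.
SmaI sites (CCCGGG) start at positions 9, 140.
SmaI cuts after base 3 of each site, so after positions 11, 142.
Combined cut positions: 11, 47, 79, 121, 142.
Linear molecule, 5 cuts → 6 fragments:
  1–11 → 11 bp
  12–47 → 36 bp
  48–79 → 32 bp
  80–121 → 42 bp
  122–142 → 21 bp
  143–169 → 27 bp
Sorted largest to smallest: 42, 36, 32, 27, 21, 11 bp.

42, 36, 32, 27, 21, 11 bp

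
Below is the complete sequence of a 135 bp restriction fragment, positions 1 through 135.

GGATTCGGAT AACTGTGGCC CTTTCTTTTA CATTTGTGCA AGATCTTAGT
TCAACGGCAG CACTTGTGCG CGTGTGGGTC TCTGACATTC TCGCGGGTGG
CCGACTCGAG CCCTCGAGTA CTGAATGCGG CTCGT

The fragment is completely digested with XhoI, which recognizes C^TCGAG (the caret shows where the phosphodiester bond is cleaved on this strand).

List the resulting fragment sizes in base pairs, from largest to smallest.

XhoI sites (CTCGAG) start at positions 105, 113.
XhoI cuts after the first base of each site, so after positions 105, 113.
Linear molecule, 2 cuts → 3 fragments:
  1–105 → 105 bp
  106–113 → 8 bp
  114–135 → 22 bp
Sorted largest to smallest: 105, 22, 8 bp.

105, 22, 8 bp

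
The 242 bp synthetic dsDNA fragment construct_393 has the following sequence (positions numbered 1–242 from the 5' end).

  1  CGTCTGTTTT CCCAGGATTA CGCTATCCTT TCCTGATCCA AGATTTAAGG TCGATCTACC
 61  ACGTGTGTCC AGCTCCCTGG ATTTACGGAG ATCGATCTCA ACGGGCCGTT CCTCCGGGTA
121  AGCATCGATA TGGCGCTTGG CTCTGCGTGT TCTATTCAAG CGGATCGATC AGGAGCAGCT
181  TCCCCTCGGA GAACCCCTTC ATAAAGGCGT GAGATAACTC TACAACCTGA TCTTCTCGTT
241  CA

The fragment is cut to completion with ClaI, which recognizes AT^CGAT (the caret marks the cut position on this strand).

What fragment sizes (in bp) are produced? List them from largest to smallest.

92, 77, 40, 33 bp

ClaI sites (ATCGAT) start at positions 91, 124, 164.
ClaI cuts after base 2 of each site, so after positions 92, 125, 165.
Linear molecule, 3 cuts → 4 fragments:
  1–92 → 92 bp
  93–125 → 33 bp
  126–165 → 40 bp
  166–242 → 77 bp
Sorted largest to smallest: 92, 77, 40, 33 bp.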